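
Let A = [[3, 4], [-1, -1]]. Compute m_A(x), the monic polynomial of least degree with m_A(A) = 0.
m_A(x) = (x - 1)^2

The characteristic polynomial factors as (x - 1)^2. The minimal polynomial is ∏(x - λ)^{k_λ} where k_λ is the size of the largest Jordan block at λ.

For λ = 1: rank(A - I) = 1, and the largest Jordan block has size 2 (the smallest k with rank((A - I)^k) = rank((A - I)^(k+1))).

So m_A(x) = (x - 1)^2.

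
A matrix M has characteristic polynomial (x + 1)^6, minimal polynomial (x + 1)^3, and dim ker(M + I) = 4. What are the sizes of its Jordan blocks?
λ = -1: algebraic multiplicity 6 (exponent in χ_M), largest block size 3 (exponent in m_M), 4 blocks (geometric multiplicity). These force block sizes [3, 1, 1, 1].

Jordan blocks: (-1, 3), (-1, 1), (-1, 1), (-1, 1)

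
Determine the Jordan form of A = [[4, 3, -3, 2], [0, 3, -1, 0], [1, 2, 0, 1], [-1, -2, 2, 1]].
The characteristic polynomial is det(xI - A) = (x - 2)^4, so the eigenvalues are 2 (algebraic multiplicity 4).

For λ = 2: rank(A - 2I) = 2, rank((A - 2I)^2) = 1, rank((A - 2I)^3) = 0. The eigenspace has dimension 4 - 2 = 2, so there are 2 Jordan blocks; the rank sequence gives block sizes [3, 1].

Assembling the blocks gives the Jordan form J above.

J = [[2, 1, 0, 0], [0, 2, 1, 0], [0, 0, 2, 0], [0, 0, 0, 2]]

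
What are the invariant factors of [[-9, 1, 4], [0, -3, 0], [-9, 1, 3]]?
The Jordan structure of A has elementary divisors (x + 3)^3. Arranging the block sizes at each eigenvalue in decreasing order and taking row products gives the invariant factors.

Invariant factors (smallest first, each dividing the next): (x + 3)^3.

Check: the last factor (x + 3)^3 is the minimal polynomial, and the product (x + 3)^3 is the characteristic polynomial.

(x + 3)^3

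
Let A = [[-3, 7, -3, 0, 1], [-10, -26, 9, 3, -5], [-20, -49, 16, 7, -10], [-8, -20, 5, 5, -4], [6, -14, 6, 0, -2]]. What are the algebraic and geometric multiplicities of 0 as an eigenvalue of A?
algebraic multiplicity 3, geometric multiplicity 1

The characteristic polynomial is x^3(x + 5)^2, so the factor x appears with exponent 3: the algebraic multiplicity is 3.

rank(A) = 4, so the eigenspace has dimension 5 - 4 = 1: the geometric multiplicity is 1.

Since 1 < 3, A is not diagonalizable.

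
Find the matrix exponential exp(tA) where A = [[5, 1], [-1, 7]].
e^{tA} = [[(1 - t)*e^{6*t}, t*e^{6*t}], [-t*e^{6*t}, (t + 1)*e^{6*t}]]

A has Jordan form J = [[6, 1], [0, 6]] with A = PJP^{-1}, so e^{tA} = P e^{tJ} P^{-1}.

For a Jordan block J_k(λ), e^{tJ_k(λ)} = e^{λt} · (I + tN + t^2 N^2/2! + ... + t^{k-1} N^{k-1}/(k-1)!) where N is the nilpotent superdiagonal part.

Assembling the blocks and conjugating back gives the entries of e^{tA} as shown above.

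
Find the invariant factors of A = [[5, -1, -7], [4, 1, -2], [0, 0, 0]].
The Jordan structure of A has elementary divisors x, (x - 3)^2. Arranging the block sizes at each eigenvalue in decreasing order and taking row products gives the invariant factors.

Invariant factors (smallest first, each dividing the next): x(x - 3)^2.

Check: the last factor x(x - 3)^2 is the minimal polynomial, and the product x(x - 3)^2 is the characteristic polynomial.

x(x - 3)^2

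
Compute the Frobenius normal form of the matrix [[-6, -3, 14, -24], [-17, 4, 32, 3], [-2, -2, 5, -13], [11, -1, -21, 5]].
R = [[0, 0, 0, 9], [1, 0, 0, 0], [0, 1, 0, -16], [0, 0, 1, 8]]

The invariant factors of A (the non-unit diagonal entries of the Smith normal form of xI - A over ℚ[x]) are (x - 3)(x - 1)(x^2 - 4x - 3), each dividing the next. The characteristic polynomial is their product, (x - 3)(x - 1)(x^2 - 4x - 3).

The rational canonical form is the block-diagonal matrix of companion matrices C(f_i):
R = [[0, 0, 0, 9], [1, 0, 0, 0], [0, 1, 0, -16], [0, 0, 1, 8]].

Note the characteristic polynomial does not split into linear factors over ℚ, so A has no Jordan form over ℚ; the rational canonical form exists over any field.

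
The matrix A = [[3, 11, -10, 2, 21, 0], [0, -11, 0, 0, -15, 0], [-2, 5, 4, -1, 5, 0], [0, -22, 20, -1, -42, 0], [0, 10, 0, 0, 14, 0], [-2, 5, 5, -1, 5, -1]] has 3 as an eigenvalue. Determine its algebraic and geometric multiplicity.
algebraic multiplicity 1, geometric multiplicity 1

The characteristic polynomial is (x - 4)^2(x - 3)(x + 1)^3, so the factor x - 3 appears with exponent 1: the algebraic multiplicity is 1.

rank(A - 3I) = 5, so the eigenspace has dimension 6 - 5 = 1: the geometric multiplicity is 1.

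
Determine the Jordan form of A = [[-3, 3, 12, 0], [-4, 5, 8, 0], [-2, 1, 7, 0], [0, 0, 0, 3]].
J = [[3, 1, 0, 0], [0, 3, 0, 0], [0, 0, 3, 0], [0, 0, 0, 3]]

The characteristic polynomial is det(xI - A) = (x - 3)^4, so the eigenvalues are 3 (algebraic multiplicity 4).

For λ = 3: rank(A - 3I) = 1, rank((A - 3I)^2) = 0. The eigenspace has dimension 4 - 1 = 3, so there are 3 Jordan blocks; the rank sequence gives block sizes [2, 1, 1].

Assembling the blocks gives the Jordan form J above.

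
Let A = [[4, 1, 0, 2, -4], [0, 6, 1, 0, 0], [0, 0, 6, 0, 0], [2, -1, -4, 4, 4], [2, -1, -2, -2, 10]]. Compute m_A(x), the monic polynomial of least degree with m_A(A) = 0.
m_A(x) = (x - 6)^3

The characteristic polynomial factors as (x - 6)^5. The minimal polynomial is ∏(x - λ)^{k_λ} where k_λ is the size of the largest Jordan block at λ.

For λ = 6: rank(A - 6I) = 2, and the largest Jordan block has size 3 (the smallest k with rank((A - 6I)^k) = rank((A - 6I)^(k+1))).

So m_A(x) = (x - 6)^3.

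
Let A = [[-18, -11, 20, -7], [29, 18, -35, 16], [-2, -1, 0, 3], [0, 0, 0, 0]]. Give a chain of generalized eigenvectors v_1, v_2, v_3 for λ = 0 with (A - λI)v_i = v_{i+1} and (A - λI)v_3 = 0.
We seek v_1 ∈ ker(A^3) \ ker(A^2), then set v_{i+1} = A v_i.

One such chain is v_1 = [[-4, 8, 1, 0]]^T, v_2 = [[4, -7, 0, 0]]^T, v_3 = [[5, -10, -1, 0]]^T. Check: A v_3 = [[0, 0, 0, 0]]^T = 0.

v_1 = [[-4, 8, 1, 0]]^T, v_2 = [[4, -7, 0, 0]]^T, v_3 = [[5, -10, -1, 0]]^T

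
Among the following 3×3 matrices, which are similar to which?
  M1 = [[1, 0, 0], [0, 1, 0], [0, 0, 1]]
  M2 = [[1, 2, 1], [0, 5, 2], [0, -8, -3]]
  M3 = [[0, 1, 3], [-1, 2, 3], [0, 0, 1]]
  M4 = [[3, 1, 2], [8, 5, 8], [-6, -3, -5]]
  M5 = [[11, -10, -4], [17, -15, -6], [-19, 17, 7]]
Characteristic polynomials: χ_{M1} = (x - 1)^3, χ_{M2} = (x - 1)^3, χ_{M3} = (x - 1)^3, χ_{M4} = (x - 1)^3, χ_{M5} = (x - 1)^3.

{M1}: invariant factors x - 1, x - 1, x - 1.

{M2, M3, M4}: invariant factors x - 1, (x - 1)^2.

{M5}: invariant factors (x - 1)^3.

Matrices are similar if and only if their invariant-factor lists agree; the partition into similarity classes is {M1}, {M2, M3, M4}, {M5}.

3 classes: {M1}, {M2, M3, M4}, {M5}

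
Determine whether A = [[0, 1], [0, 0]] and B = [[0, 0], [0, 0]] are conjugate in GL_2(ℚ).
Both have characteristic polynomial x^2, but the minimal polynomial of A is x^2 while the minimal polynomial of B is x. The minimal polynomial is a similarity invariant, so A and B are not similar.

No.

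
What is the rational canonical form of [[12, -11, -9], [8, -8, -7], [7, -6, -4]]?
The invariant factors of A (the non-unit diagonal entries of the Smith normal form of xI - A over ℚ[x]) are x^3 - 3x + 5, each dividing the next. The characteristic polynomial is their product, x^3 - 3x + 5.

The rational canonical form is the block-diagonal matrix of companion matrices C(f_i):
R = [[0, 0, -5], [1, 0, 3], [0, 1, 0]].

Note the characteristic polynomial does not split into linear factors over ℚ, so A has no Jordan form over ℚ; the rational canonical form exists over any field.

R = [[0, 0, -5], [1, 0, 3], [0, 1, 0]]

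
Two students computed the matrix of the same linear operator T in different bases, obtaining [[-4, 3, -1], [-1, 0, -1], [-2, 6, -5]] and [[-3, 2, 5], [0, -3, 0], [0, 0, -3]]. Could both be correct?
Two matrices over a field are similar if and only if they have the same invariant factors.

Both A and B have characteristic polynomial (x + 3)^3 and minimal polynomial (x + 3)^2. Computing further, both have invariant factors x + 3, (x + 3)^2. Hence A and B are similar.

Yes.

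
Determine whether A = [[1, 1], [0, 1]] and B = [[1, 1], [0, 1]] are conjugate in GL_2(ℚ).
Two matrices over a field are similar if and only if they have the same invariant factors.

Both A and B have characteristic polynomial (x - 1)^2 and minimal polynomial (x - 1)^2. Computing further, both have invariant factors (x - 1)^2. Hence A and B are similar.

Yes.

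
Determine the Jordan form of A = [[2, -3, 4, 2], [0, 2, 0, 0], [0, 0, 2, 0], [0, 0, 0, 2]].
The characteristic polynomial is det(xI - A) = (x - 2)^4, so the eigenvalues are 2 (algebraic multiplicity 4).

For λ = 2: rank(A - 2I) = 1, rank((A - 2I)^2) = 0. The eigenspace has dimension 4 - 1 = 3, so there are 3 Jordan blocks; the rank sequence gives block sizes [2, 1, 1].

Assembling the blocks gives the Jordan form J above.

J = [[2, 1, 0, 0], [0, 2, 0, 0], [0, 0, 2, 0], [0, 0, 0, 2]]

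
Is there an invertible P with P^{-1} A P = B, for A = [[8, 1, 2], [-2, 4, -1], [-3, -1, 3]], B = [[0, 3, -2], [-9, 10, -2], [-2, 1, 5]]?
Yes.

Two matrices over a field are similar if and only if they have the same invariant factors.

Both A and B have characteristic polynomial (x - 5)^3 and minimal polynomial (x - 5)^3. Computing further, both have invariant factors (x - 5)^3. Hence A and B are similar.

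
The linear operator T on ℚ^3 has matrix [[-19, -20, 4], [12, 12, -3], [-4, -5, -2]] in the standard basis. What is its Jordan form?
J = [[-3, 1, 0], [0, -3, 0], [0, 0, -3]]

The characteristic polynomial is det(xI - A) = (x + 3)^3, so the eigenvalues are -3 (algebraic multiplicity 3).

For λ = -3: rank(A + 3I) = 1, rank((A + 3I)^2) = 0. The eigenspace has dimension 3 - 1 = 2, so there are 2 Jordan blocks; the rank sequence gives block sizes [2, 1].

Assembling the blocks gives the Jordan form J above.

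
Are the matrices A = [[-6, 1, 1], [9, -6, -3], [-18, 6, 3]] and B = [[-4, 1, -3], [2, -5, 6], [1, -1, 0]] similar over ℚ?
Two matrices over a field are similar if and only if they have the same invariant factors.

Both A and B have characteristic polynomial (x + 3)^3 and minimal polynomial (x + 3)^2. Computing further, both have invariant factors x + 3, (x + 3)^2. Hence A and B are similar.

Yes.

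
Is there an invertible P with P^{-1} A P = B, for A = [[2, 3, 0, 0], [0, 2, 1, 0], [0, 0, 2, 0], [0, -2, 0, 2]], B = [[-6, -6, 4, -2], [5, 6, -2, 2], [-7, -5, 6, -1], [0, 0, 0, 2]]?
Two matrices over a field are similar if and only if they have the same invariant factors.

Both A and B have characteristic polynomial (x - 2)^4 and minimal polynomial (x - 2)^3. Computing further, both have invariant factors x - 2, (x - 2)^3. Hence A and B are similar.

Yes.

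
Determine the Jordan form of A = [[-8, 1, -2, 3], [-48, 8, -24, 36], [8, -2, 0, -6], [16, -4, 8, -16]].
J = [[-4, 1, 0, 0], [0, -4, 0, 0], [0, 0, -4, 0], [0, 0, 0, -4]]

The characteristic polynomial is det(xI - A) = (x + 4)^4, so the eigenvalues are -4 (algebraic multiplicity 4).

For λ = -4: rank(A + 4I) = 1, rank((A + 4I)^2) = 0. The eigenspace has dimension 4 - 1 = 3, so there are 3 Jordan blocks; the rank sequence gives block sizes [2, 1, 1].

Assembling the blocks gives the Jordan form J above.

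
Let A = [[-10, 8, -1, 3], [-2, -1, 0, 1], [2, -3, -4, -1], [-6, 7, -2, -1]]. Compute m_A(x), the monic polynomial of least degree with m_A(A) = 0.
The characteristic polynomial factors as (x + 4)^4. The minimal polynomial is ∏(x - λ)^{k_λ} where k_λ is the size of the largest Jordan block at λ.

For λ = -4: rank(A + 4I) = 2, and the largest Jordan block has size 2 (the smallest k with rank((A + 4I)^k) = rank((A + 4I)^(k+1))).

So m_A(x) = (x + 4)^2.

m_A(x) = (x + 4)^2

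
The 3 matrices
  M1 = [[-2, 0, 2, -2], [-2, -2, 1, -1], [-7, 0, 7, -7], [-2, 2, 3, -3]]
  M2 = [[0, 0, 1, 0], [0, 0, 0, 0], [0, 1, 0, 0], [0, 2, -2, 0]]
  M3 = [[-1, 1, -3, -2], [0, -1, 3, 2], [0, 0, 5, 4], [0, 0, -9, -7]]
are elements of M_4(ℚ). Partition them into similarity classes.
2 classes: {M1, M2}, {M3}

Characteristic polynomials: χ_{M1} = x^4, χ_{M2} = x^4, χ_{M3} = (x + 1)^4.

{M1, M2}: invariant factors x, x^3.

{M3}: invariant factors x + 1, (x + 1)^3.

Matrices are similar if and only if their invariant-factor lists agree; the partition into similarity classes is {M1, M2}, {M3}.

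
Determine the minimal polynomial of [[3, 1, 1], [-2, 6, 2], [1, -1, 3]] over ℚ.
m_A(x) = (x - 4)^2

The characteristic polynomial factors as (x - 4)^3. The minimal polynomial is ∏(x - λ)^{k_λ} where k_λ is the size of the largest Jordan block at λ.

For λ = 4: rank(A - 4I) = 1, and the largest Jordan block has size 2 (the smallest k with rank((A - 4I)^k) = rank((A - 4I)^(k+1))).

So m_A(x) = (x - 4)^2.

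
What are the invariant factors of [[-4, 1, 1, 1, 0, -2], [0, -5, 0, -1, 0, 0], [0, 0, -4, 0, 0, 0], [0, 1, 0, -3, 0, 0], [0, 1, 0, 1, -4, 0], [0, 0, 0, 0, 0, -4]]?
The Jordan structure of A has elementary divisors (x + 4)^2, (x + 4)^2, (x + 4), (x + 4). Arranging the block sizes at each eigenvalue in decreasing order and taking row products gives the invariant factors.

Invariant factors (smallest first, each dividing the next): x + 4, x + 4, (x + 4)^2, (x + 4)^2.

Check: the last factor (x + 4)^2 is the minimal polynomial, and the product (x + 4)^6 is the characteristic polynomial.

x + 4, x + 4, (x + 4)^2, (x + 4)^2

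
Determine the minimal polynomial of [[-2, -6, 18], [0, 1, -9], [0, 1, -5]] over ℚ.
m_A(x) = (x + 2)^2

The characteristic polynomial factors as (x + 2)^3. The minimal polynomial is ∏(x - λ)^{k_λ} where k_λ is the size of the largest Jordan block at λ.

For λ = -2: rank(A + 2I) = 1, and the largest Jordan block has size 2 (the smallest k with rank((A + 2I)^k) = rank((A + 2I)^(k+1))).

So m_A(x) = (x + 2)^2.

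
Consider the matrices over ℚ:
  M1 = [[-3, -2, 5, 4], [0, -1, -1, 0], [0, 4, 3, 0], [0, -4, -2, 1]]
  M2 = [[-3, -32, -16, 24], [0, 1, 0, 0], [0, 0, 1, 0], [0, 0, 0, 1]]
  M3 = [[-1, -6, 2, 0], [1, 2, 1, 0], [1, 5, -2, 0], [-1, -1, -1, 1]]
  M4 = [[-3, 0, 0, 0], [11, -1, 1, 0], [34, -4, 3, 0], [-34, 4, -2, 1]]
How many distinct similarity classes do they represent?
2 classes: {M1, M3, M4}, {M2}

Characteristic polynomials: χ_{M1} = (x - 1)^3(x + 3), χ_{M2} = (x - 1)^3(x + 3), χ_{M3} = (x - 1)^3(x + 3), χ_{M4} = (x - 1)^3(x + 3).

{M1, M3, M4}: invariant factors x - 1, (x - 1)^2(x + 3).

{M2}: invariant factors x - 1, x - 1, (x - 1)(x + 3).

Matrices are similar if and only if their invariant-factor lists agree; the partition into similarity classes is {M1, M3, M4}, {M2}.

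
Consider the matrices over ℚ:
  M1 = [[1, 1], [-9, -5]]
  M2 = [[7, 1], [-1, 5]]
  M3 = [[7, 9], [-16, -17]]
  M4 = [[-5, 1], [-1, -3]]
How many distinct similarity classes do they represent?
Characteristic polynomials: χ_{M1} = (x + 2)^2, χ_{M2} = (x - 6)^2, χ_{M3} = (x + 5)^2, χ_{M4} = (x + 4)^2.

{M1}: invariant factors (x + 2)^2.

{M2}: invariant factors (x - 6)^2.

{M3}: invariant factors (x + 5)^2.

{M4}: invariant factors (x + 4)^2.

Matrices are similar if and only if their invariant-factor lists agree; the partition into similarity classes is {M1}, {M2}, {M3}, {M4}.

4 classes: {M1}, {M2}, {M3}, {M4}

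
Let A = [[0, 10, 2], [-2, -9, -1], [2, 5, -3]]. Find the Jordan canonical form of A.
The characteristic polynomial is det(xI - A) = (x + 4)^3, so the eigenvalues are -4 (algebraic multiplicity 3).

For λ = -4: rank(A + 4I) = 1, rank((A + 4I)^2) = 0. The eigenspace has dimension 3 - 1 = 2, so there are 2 Jordan blocks; the rank sequence gives block sizes [2, 1].

Assembling the blocks gives the Jordan form J above.

J = [[-4, 1, 0], [0, -4, 0], [0, 0, -4]]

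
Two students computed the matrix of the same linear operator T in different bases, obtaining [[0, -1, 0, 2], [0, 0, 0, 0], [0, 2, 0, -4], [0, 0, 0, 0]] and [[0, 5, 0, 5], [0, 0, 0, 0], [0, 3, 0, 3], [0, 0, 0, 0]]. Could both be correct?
Two matrices over a field are similar if and only if they have the same invariant factors.

Both A and B have characteristic polynomial x^4 and minimal polynomial x^2. Computing further, both have invariant factors x, x, x^2. Hence A and B are similar.

Yes.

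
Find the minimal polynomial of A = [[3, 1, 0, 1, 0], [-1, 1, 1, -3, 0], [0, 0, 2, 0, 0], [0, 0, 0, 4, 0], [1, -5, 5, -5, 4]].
The characteristic polynomial factors as (x - 4)^2(x - 2)^3. The minimal polynomial is ∏(x - λ)^{k_λ} where k_λ is the size of the largest Jordan block at λ.

For λ = 2: rank(A - 2I) = 4, and the largest Jordan block has size 3 (the smallest k with rank((A - 2I)^k) = rank((A - 2I)^(k+1))).
For λ = 4: rank(A - 4I) = 3, and the largest Jordan block has size 1 (the smallest k with rank((A - 4I)^k) = rank((A - 4I)^(k+1))).

So m_A(x) = (x - 4)(x - 2)^3.

m_A(x) = (x - 4)(x - 2)^3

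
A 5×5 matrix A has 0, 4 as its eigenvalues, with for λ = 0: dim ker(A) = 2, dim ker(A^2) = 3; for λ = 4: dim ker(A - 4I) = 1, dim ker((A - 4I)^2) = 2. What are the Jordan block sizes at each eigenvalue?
Jordan blocks: (0, 2), (0, 1), (4, 2)

λ = 0: successive nullity increments [2, 1] count blocks of size ≥ k; block sizes are [2, 1].
λ = 4: successive nullity increments [1, 1] count blocks of size ≥ k; block sizes are [2].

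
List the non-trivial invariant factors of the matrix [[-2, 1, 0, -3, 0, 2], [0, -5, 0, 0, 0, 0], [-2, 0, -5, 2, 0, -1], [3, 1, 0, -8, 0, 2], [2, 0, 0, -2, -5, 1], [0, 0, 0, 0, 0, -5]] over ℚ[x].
The Jordan structure of A has elementary divisors (x + 5)^2, (x + 5)^2, (x + 5), (x + 5). Arranging the block sizes at each eigenvalue in decreasing order and taking row products gives the invariant factors.

Invariant factors (smallest first, each dividing the next): x + 5, x + 5, (x + 5)^2, (x + 5)^2.

Check: the last factor (x + 5)^2 is the minimal polynomial, and the product (x + 5)^6 is the characteristic polynomial.

x + 5, x + 5, (x + 5)^2, (x + 5)^2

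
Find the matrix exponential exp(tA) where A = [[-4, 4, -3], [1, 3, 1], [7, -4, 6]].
e^{tA} = [[((t - 1)*e^{4*t} + 2)*e^{-t}, (e^{4*t} - 1)*e^{-t}, ((t - 1)*e^{4*t} + 1)*e^{-t}], [t*e^{3*t}, e^{3*t}, t*e^{3*t}], [((2 - t)*e^{4*t} - 2)*e^{-t}, (1 - e^{4*t})*e^{-t}, ((2 - t)*e^{4*t} - 1)*e^{-t}]]

A has Jordan form J = [[-1, 0, 0], [0, 3, 1], [0, 0, 3]] with A = PJP^{-1}, so e^{tA} = P e^{tJ} P^{-1}.

For a Jordan block J_k(λ), e^{tJ_k(λ)} = e^{λt} · (I + tN + t^2 N^2/2! + ... + t^{k-1} N^{k-1}/(k-1)!) where N is the nilpotent superdiagonal part.

Assembling the blocks and conjugating back gives the entries of e^{tA} as shown above.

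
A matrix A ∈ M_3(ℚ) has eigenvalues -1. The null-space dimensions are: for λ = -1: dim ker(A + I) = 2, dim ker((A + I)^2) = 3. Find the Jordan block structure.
Jordan blocks: (-1, 2), (-1, 1)

λ = -1: successive nullity increments [2, 1] count blocks of size ≥ k; block sizes are [2, 1].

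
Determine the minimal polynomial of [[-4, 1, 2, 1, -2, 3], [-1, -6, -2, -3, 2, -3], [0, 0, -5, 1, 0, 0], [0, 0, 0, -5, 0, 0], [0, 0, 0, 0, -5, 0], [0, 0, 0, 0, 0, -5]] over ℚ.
The characteristic polynomial factors as (x + 5)^6. The minimal polynomial is ∏(x - λ)^{k_λ} where k_λ is the size of the largest Jordan block at λ.

For λ = -5: rank(A + 5I) = 2, and the largest Jordan block has size 2 (the smallest k with rank((A + 5I)^k) = rank((A + 5I)^(k+1))).

So m_A(x) = (x + 5)^2.

m_A(x) = (x + 5)^2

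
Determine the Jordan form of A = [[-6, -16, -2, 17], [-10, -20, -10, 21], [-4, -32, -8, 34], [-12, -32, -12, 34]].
The characteristic polynomial is det(xI - A) = (x - 4)^2(x + 4)^2, so the eigenvalues are -4 (algebraic multiplicity 2), 4 (algebraic multiplicity 2).

For λ = -4: rank(A + 4I) = 2. The eigenspace has dimension 4 - 2 = 2, so there are 2 Jordan blocks; the rank sequence gives block sizes [1, 1].

For λ = 4: rank(A - 4I) = 3, rank((A - 4I)^2) = 2. The eigenspace has dimension 4 - 3 = 1, so there is 1 Jordan block; the rank sequence gives block sizes [2].

Assembling the blocks gives the Jordan form J above.

J = [[-4, 0, 0, 0], [0, -4, 0, 0], [0, 0, 4, 1], [0, 0, 0, 4]]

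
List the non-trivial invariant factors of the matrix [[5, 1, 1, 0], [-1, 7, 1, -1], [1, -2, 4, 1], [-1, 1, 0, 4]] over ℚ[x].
(x - 5)^2, (x - 5)^2

The Jordan structure of A has elementary divisors (x - 5)^2, (x - 5)^2. Arranging the block sizes at each eigenvalue in decreasing order and taking row products gives the invariant factors.

Invariant factors (smallest first, each dividing the next): (x - 5)^2, (x - 5)^2.

Check: the last factor (x - 5)^2 is the minimal polynomial, and the product (x - 5)^4 is the characteristic polynomial.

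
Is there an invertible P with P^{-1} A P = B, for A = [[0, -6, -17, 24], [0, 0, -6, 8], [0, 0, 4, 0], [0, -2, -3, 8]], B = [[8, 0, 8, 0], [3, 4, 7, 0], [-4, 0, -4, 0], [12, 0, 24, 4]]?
Two matrices over a field are similar if and only if they have the same invariant factors.

Both A and B have characteristic polynomial x(x - 4)^3 and minimal polynomial x(x - 4)^2. Computing further, both have invariant factors x - 4, x(x - 4)^2. Hence A and B are similar.

Yes.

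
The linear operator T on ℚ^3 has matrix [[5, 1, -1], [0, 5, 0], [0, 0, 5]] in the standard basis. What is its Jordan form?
The characteristic polynomial is det(xI - A) = (x - 5)^3, so the eigenvalues are 5 (algebraic multiplicity 3).

For λ = 5: rank(A - 5I) = 1, rank((A - 5I)^2) = 0. The eigenspace has dimension 3 - 1 = 2, so there are 2 Jordan blocks; the rank sequence gives block sizes [2, 1].

Assembling the blocks gives the Jordan form J above.

J = [[5, 1, 0], [0, 5, 0], [0, 0, 5]]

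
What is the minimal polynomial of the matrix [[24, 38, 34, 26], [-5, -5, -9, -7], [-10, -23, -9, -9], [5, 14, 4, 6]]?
The characteristic polynomial factors as (x - 4)^4. The minimal polynomial is ∏(x - λ)^{k_λ} where k_λ is the size of the largest Jordan block at λ.

For λ = 4: rank(A - 4I) = 2, and the largest Jordan block has size 2 (the smallest k with rank((A - 4I)^k) = rank((A - 4I)^(k+1))).

So m_A(x) = (x - 4)^2.

m_A(x) = (x - 4)^2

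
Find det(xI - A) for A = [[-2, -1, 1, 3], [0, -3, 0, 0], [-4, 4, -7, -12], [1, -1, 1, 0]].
xI - A = [[x + 2, 1, -1, -3], [0, x + 3, 0, 0], [4, -4, x + 7, 12], [-1, 1, -1, x]].

Expanding det(xI - A) along the first row:
det(xI - A) = + (x + 2)·det([[x + 3, 0, 0], [-4, x + 7, 12], [1, -1, x]]) - (1)·det([[0, 0, 0], [4, x + 7, 12], [-1, -1, x]]) + (-1)·det([[0, x + 3, 0], [4, -4, 12], [-1, 1, x]]) - (-3)·det([[0, x + 3, 0], [4, -4, x + 7], [-1, 1, -1]]).

Evaluating gives χ_A(x) = x^4 + 12x^3 + 54x^2 + 108x + 81 = (x + 3)^4.

χ_A(x) = (x + 3)^4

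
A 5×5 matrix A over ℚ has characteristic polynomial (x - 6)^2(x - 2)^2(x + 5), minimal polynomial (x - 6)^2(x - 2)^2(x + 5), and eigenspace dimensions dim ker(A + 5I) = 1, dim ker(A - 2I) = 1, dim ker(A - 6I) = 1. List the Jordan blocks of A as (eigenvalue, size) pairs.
Jordan blocks: (-5, 1), (2, 2), (6, 2)

λ = -5: algebraic multiplicity 1 (exponent in χ_A), largest block size 1 (exponent in m_A), 1 block (geometric multiplicity). This forces block sizes [1].
λ = 2: algebraic multiplicity 2 (exponent in χ_A), largest block size 2 (exponent in m_A), 1 block (geometric multiplicity). This forces block sizes [2].
λ = 6: algebraic multiplicity 2 (exponent in χ_A), largest block size 2 (exponent in m_A), 1 block (geometric multiplicity). This forces block sizes [2].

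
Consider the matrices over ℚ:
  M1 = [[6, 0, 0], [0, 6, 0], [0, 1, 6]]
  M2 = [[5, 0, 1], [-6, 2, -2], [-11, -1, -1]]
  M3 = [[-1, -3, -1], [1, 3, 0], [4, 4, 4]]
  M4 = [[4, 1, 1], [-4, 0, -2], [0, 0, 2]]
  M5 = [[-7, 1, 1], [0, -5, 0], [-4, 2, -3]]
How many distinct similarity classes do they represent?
Characteristic polynomials: χ_{M1} = (x - 6)^3, χ_{M2} = (x - 2)^3, χ_{M3} = (x - 2)^3, χ_{M4} = (x - 2)^3, χ_{M5} = (x + 5)^3.

{M1}: invariant factors x - 6, (x - 6)^2.

{M2, M3}: invariant factors (x - 2)^3.

{M4}: invariant factors x - 2, (x - 2)^2.

{M5}: invariant factors x + 5, (x + 5)^2.

Matrices are similar if and only if their invariant-factor lists agree; the partition into similarity classes is {M1}, {M2, M3}, {M4}, {M5}.

4 classes: {M1}, {M2, M3}, {M4}, {M5}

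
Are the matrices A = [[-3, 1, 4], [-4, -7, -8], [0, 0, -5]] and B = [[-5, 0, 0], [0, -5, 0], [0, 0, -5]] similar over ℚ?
Both have characteristic polynomial (x + 5)^3, but the minimal polynomial of A is (x + 5)^2 while the minimal polynomial of B is x + 5. The minimal polynomial is a similarity invariant, so A and B are not similar.

No.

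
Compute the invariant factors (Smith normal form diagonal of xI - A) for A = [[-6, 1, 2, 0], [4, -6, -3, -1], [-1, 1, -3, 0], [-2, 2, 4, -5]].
x + 5, (x + 5)^3

The Jordan structure of A has elementary divisors (x + 5)^3, (x + 5). Arranging the block sizes at each eigenvalue in decreasing order and taking row products gives the invariant factors.

Invariant factors (smallest first, each dividing the next): x + 5, (x + 5)^3.

Check: the last factor (x + 5)^3 is the minimal polynomial, and the product (x + 5)^4 is the characteristic polynomial.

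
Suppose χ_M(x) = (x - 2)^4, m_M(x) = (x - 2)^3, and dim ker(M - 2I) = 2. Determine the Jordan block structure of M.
Jordan blocks: (2, 3), (2, 1)

λ = 2: algebraic multiplicity 4 (exponent in χ_M), largest block size 3 (exponent in m_M), 2 blocks (geometric multiplicity). These force block sizes [3, 1].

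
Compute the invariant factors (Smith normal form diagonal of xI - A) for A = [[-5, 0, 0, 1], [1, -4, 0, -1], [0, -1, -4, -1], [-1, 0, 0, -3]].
The Jordan structure of A has elementary divisors (x + 4)^2, (x + 4)^2. Arranging the block sizes at each eigenvalue in decreasing order and taking row products gives the invariant factors.

Invariant factors (smallest first, each dividing the next): (x + 4)^2, (x + 4)^2.

Check: the last factor (x + 4)^2 is the minimal polynomial, and the product (x + 4)^4 is the characteristic polynomial.

(x + 4)^2, (x + 4)^2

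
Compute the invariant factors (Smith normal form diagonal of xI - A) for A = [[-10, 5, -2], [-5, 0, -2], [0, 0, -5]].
The Jordan structure of A has elementary divisors (x + 5)^2, (x + 5). Arranging the block sizes at each eigenvalue in decreasing order and taking row products gives the invariant factors.

Invariant factors (smallest first, each dividing the next): x + 5, (x + 5)^2.

Check: the last factor (x + 5)^2 is the minimal polynomial, and the product (x + 5)^3 is the characteristic polynomial.

x + 5, (x + 5)^2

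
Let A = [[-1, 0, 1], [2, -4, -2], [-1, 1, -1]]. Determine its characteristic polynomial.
xI - A = [[x + 1, 0, -1], [-2, x + 4, 2], [1, -1, x + 1]].

Expanding det(xI - A) along the first row:
det(xI - A) = + (x + 1)·det([[x + 4, 2], [-1, x + 1]]) - (0)·det([[-2, 2], [1, x + 1]]) + (-1)·det([[-2, x + 4], [1, -1]]).

Evaluating gives χ_A(x) = x^3 + 6x^2 + 12x + 8 = (x + 2)^3.

χ_A(x) = (x + 2)^3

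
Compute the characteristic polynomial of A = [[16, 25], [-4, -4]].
xI - A = [[x - 16, -25], [4, x + 4]].

Expanding det(xI - A) along the first row:
det(xI - A) = + (x - 16)·det([[x + 4]]) - (-25)·det([[4]]).

Evaluating gives χ_A(x) = x^2 - 12x + 36 = (x - 6)^2.

χ_A(x) = (x - 6)^2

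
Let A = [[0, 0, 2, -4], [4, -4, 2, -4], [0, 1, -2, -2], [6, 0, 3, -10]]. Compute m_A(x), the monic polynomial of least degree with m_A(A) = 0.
The characteristic polynomial factors as (x + 4)^4. The minimal polynomial is ∏(x - λ)^{k_λ} where k_λ is the size of the largest Jordan block at λ.

For λ = -4: rank(A + 4I) = 2, and the largest Jordan block has size 3 (the smallest k with rank((A + 4I)^k) = rank((A + 4I)^(k+1))).

So m_A(x) = (x + 4)^3.

m_A(x) = (x + 4)^3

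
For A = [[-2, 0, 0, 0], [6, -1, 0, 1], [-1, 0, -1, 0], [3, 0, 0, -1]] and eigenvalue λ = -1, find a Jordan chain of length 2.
v_1 = [[0, 1, 0, 1]]^T, v_2 = [[0, 1, 0, 0]]^T

We seek v_1 ∈ ker((A + I)^2) \ ker(A + I), then set v_{i+1} = (A + I) v_i.

One such chain is v_1 = [[0, 1, 0, 1]]^T, v_2 = [[0, 1, 0, 0]]^T. Check: (A + I) v_2 = [[0, 0, 0, 0]]^T = 0.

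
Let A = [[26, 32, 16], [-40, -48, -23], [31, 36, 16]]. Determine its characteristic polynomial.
xI - A = [[x - 26, -32, -16], [40, x + 48, 23], [-31, -36, x - 16]].

Expanding det(xI - A) along the first row:
det(xI - A) = + (x - 26)·det([[x + 48, 23], [-36, x - 16]]) - (-32)·det([[40, 23], [-31, x - 16]]) + (-16)·det([[40, x + 48], [-31, -36]]).

Evaluating gives χ_A(x) = x^3 + 6x^2 + 12x + 8 = (x + 2)^3.

χ_A(x) = (x + 2)^3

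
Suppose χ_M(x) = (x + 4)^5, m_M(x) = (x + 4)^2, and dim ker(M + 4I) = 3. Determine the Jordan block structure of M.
λ = -4: algebraic multiplicity 5 (exponent in χ_M), largest block size 2 (exponent in m_M), 3 blocks (geometric multiplicity). These force block sizes [2, 2, 1].

Jordan blocks: (-4, 2), (-4, 2), (-4, 1)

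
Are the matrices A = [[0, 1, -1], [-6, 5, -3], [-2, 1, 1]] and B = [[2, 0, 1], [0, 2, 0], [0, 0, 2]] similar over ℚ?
Two matrices over a field are similar if and only if they have the same invariant factors.

Both A and B have characteristic polynomial (x - 2)^3 and minimal polynomial (x - 2)^2. Computing further, both have invariant factors x - 2, (x - 2)^2. Hence A and B are similar.

Yes.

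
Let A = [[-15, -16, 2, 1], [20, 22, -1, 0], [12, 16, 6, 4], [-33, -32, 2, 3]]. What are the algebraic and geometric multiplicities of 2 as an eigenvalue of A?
The characteristic polynomial is (x - 6)^2(x - 2)^2, so the factor x - 2 appears with exponent 2: the algebraic multiplicity is 2.

rank(A - 2I) = 3, so the eigenspace has dimension 4 - 3 = 1: the geometric multiplicity is 1.

Since 1 < 2, A is not diagonalizable.

algebraic multiplicity 2, geometric multiplicity 1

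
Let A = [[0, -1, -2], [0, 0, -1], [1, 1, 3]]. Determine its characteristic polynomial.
xI - A = [[x, 1, 2], [0, x, 1], [-1, -1, x - 3]].

Expanding det(xI - A) along the first row:
det(xI - A) = + (x)·det([[x, 1], [-1, x - 3]]) - (1)·det([[0, 1], [-1, x - 3]]) + (2)·det([[0, x], [-1, -1]]).

Evaluating gives χ_A(x) = x^3 - 3x^2 + 3x - 1 = (x - 1)^3.

χ_A(x) = (x - 1)^3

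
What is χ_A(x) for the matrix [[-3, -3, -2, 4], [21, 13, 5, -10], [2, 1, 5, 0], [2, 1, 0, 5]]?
xI - A = [[x + 3, 3, 2, -4], [-21, x - 13, -5, 10], [-2, -1, x - 5, 0], [-2, -1, 0, x - 5]].

Expanding det(xI - A) along the first row:
det(xI - A) = + (x + 3)·det([[x - 13, -5, 10], [-1, x - 5, 0], [-1, 0, x - 5]]) - (3)·det([[-21, -5, 10], [-2, x - 5, 0], [-2, 0, x - 5]]) + (2)·det([[-21, x - 13, 10], [-2, -1, 0], [-2, -1, x - 5]]) - (-4)·det([[-21, x - 13, -5], [-2, -1, x - 5], [-2, -1, 0]]).

Evaluating gives χ_A(x) = x^4 - 20x^3 + 150x^2 - 500x + 625 = (x - 5)^4.

χ_A(x) = (x - 5)^4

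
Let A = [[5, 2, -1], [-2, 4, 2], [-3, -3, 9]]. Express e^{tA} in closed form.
A has Jordan form J = [[6, 1, 0], [0, 6, 1], [0, 0, 6]] with A = PJP^{-1}, so e^{tA} = P e^{tJ} P^{-1}.

For a Jordan block J_k(λ), e^{tJ_k(λ)} = e^{λt} · (I + tN + t^2 N^2/2! + ... + t^{k-1} N^{k-1}/(k-1)!) where N is the nilpotent superdiagonal part.

Assembling the blocks and conjugating back gives the entries of e^{tA} as shown above.

e^{tA} = [[(1 - t)*e^{6*t}, t*(4 - 3*t)*e^{6*t}/2, t*(t - 1)*e^{6*t}], [-2*t*e^{6*t}, (-3*t^2 - 2*t + 1)*e^{6*t}, 2*t*(t + 1)*e^{6*t}], [-3*t*e^{6*t}, 3*t*(-3*t - 2)*e^{6*t}/2, (3*t^2 + 3*t + 1)*e^{6*t}]]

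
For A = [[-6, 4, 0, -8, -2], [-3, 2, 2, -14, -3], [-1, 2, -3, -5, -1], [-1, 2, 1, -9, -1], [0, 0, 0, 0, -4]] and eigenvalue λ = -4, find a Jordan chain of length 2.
v_1 = [[6, 6, 3, 2, 0]]^T, v_2 = [[-4, -4, -1, -1, 0]]^T

We seek v_1 ∈ ker((A + 4I)^2) \ ker(A + 4I), then set v_{i+1} = (A + 4I) v_i.

One such chain is v_1 = [[6, 6, 3, 2, 0]]^T, v_2 = [[-4, -4, -1, -1, 0]]^T. Check: (A + 4I) v_2 = [[0, 0, 0, 0, 0]]^T = 0.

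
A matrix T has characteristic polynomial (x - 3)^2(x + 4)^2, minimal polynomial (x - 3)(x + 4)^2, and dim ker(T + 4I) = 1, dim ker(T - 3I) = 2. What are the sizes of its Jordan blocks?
Jordan blocks: (-4, 2), (3, 1), (3, 1)

λ = -4: algebraic multiplicity 2 (exponent in χ_T), largest block size 2 (exponent in m_T), 1 block (geometric multiplicity). This forces block sizes [2].
λ = 3: algebraic multiplicity 2 (exponent in χ_T), largest block size 1 (exponent in m_T), 2 blocks (geometric multiplicity). These force block sizes [1, 1].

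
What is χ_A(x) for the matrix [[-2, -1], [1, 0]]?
χ_A(x) = (x + 1)^2

xI - A = [[x + 2, 1], [-1, x]].

Expanding det(xI - A) along the first row:
det(xI - A) = + (x + 2)·det([[x]]) - (1)·det([[-1]]).

Evaluating gives χ_A(x) = x^2 + 2x + 1 = (x + 1)^2.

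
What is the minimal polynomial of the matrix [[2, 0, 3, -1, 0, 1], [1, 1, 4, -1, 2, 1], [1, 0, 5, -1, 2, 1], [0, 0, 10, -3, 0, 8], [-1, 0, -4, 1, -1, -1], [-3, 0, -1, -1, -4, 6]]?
The characteristic polynomial factors as (x - 5)(x - 1)^5. The minimal polynomial is ∏(x - λ)^{k_λ} where k_λ is the size of the largest Jordan block at λ.

For λ = 1: rank(A - I) = 3, and the largest Jordan block has size 3 (the smallest k with rank((A - I)^k) = rank((A - I)^(k+1))).
For λ = 5: rank(A - 5I) = 5, and the largest Jordan block has size 1 (the smallest k with rank((A - 5I)^k) = rank((A - 5I)^(k+1))).

So m_A(x) = (x - 5)(x - 1)^3.

m_A(x) = (x - 5)(x - 1)^3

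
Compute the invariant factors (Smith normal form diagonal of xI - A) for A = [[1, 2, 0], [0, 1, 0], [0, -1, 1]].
x - 1, (x - 1)^2

The Jordan structure of A has elementary divisors (x - 1)^2, (x - 1). Arranging the block sizes at each eigenvalue in decreasing order and taking row products gives the invariant factors.

Invariant factors (smallest first, each dividing the next): x - 1, (x - 1)^2.

Check: the last factor (x - 1)^2 is the minimal polynomial, and the product (x - 1)^3 is the characteristic polynomial.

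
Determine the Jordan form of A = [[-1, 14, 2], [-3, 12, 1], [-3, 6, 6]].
The characteristic polynomial is det(xI - A) = (x - 6)^2(x - 5), so the eigenvalues are 5 (algebraic multiplicity 1), 6 (algebraic multiplicity 2).

For λ = 5: algebraic multiplicity 1 gives one 1×1 block.

For λ = 6: rank(A - 6I) = 2, rank((A - 6I)^2) = 1. The eigenspace has dimension 3 - 2 = 1, so there is 1 Jordan block; the rank sequence gives block sizes [2].

Assembling the blocks gives the Jordan form J above.

J = [[5, 0, 0], [0, 6, 1], [0, 0, 6]]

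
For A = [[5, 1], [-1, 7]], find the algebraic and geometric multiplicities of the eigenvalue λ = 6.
algebraic multiplicity 2, geometric multiplicity 1

The characteristic polynomial is (x - 6)^2, so the factor x - 6 appears with exponent 2: the algebraic multiplicity is 2.

rank(A - 6I) = 1, so the eigenspace has dimension 2 - 1 = 1: the geometric multiplicity is 1.

Since 1 < 2, A is not diagonalizable.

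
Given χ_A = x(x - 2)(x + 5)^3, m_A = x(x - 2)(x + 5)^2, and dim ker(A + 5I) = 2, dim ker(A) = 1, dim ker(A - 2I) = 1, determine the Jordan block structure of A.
λ = -5: algebraic multiplicity 3 (exponent in χ_A), largest block size 2 (exponent in m_A), 2 blocks (geometric multiplicity). These force block sizes [2, 1].
λ = 0: algebraic multiplicity 1 (exponent in χ_A), largest block size 1 (exponent in m_A), 1 block (geometric multiplicity). This forces block sizes [1].
λ = 2: algebraic multiplicity 1 (exponent in χ_A), largest block size 1 (exponent in m_A), 1 block (geometric multiplicity). This forces block sizes [1].

Jordan blocks: (-5, 2), (-5, 1), (0, 1), (2, 1)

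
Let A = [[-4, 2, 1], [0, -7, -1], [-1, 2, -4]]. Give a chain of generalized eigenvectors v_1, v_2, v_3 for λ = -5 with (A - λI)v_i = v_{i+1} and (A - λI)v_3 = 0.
v_1 = [[2, 0, -1]]^T, v_2 = [[1, 1, -3]]^T, v_3 = [[0, 1, -2]]^T

We seek v_1 ∈ ker((A + 5I)^3) \ ker((A + 5I)^2), then set v_{i+1} = (A + 5I) v_i.

One such chain is v_1 = [[2, 0, -1]]^T, v_2 = [[1, 1, -3]]^T, v_3 = [[0, 1, -2]]^T. Check: (A + 5I) v_3 = [[0, 0, 0]]^T = 0.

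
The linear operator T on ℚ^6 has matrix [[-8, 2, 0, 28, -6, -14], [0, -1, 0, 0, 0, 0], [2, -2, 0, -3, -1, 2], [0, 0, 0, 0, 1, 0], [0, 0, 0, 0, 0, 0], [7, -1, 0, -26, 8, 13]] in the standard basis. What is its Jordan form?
J = [[-1, 1, 0, 0, 0, 0], [0, -1, 0, 0, 0, 0], [0, 0, 0, 1, 0, 0], [0, 0, 0, 0, 1, 0], [0, 0, 0, 0, 0, 0], [0, 0, 0, 0, 0, 6]]

The characteristic polynomial is det(xI - A) = x^3(x - 6)(x + 1)^2, so the eigenvalues are -1 (algebraic multiplicity 2), 0 (algebraic multiplicity 3), 6 (algebraic multiplicity 1).

For λ = -1: rank(A + I) = 5, rank((A + I)^2) = 4. The eigenspace has dimension 6 - 5 = 1, so there is 1 Jordan block; the rank sequence gives block sizes [2].

For λ = 0: rank(A) = 5, rank(A^2) = 4, rank(A^3) = 3. The eigenspace has dimension 6 - 5 = 1, so there is 1 Jordan block; the rank sequence gives block sizes [3].

For λ = 6: algebraic multiplicity 1 gives one 1×1 block.

Assembling the blocks gives the Jordan form J above.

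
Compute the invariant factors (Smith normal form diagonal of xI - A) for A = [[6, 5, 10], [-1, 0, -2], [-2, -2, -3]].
The Jordan structure of A has elementary divisors (x - 1)^2, (x - 1). Arranging the block sizes at each eigenvalue in decreasing order and taking row products gives the invariant factors.

Invariant factors (smallest first, each dividing the next): x - 1, (x - 1)^2.

Check: the last factor (x - 1)^2 is the minimal polynomial, and the product (x - 1)^3 is the characteristic polynomial.

x - 1, (x - 1)^2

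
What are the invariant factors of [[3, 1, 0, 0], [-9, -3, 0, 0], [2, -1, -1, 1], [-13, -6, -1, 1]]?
x^2, x^2

The Jordan structure of A has elementary divisors x^2, x^2. Arranging the block sizes at each eigenvalue in decreasing order and taking row products gives the invariant factors.

Invariant factors (smallest first, each dividing the next): x^2, x^2.

Check: the last factor x^2 is the minimal polynomial, and the product x^4 is the characteristic polynomial.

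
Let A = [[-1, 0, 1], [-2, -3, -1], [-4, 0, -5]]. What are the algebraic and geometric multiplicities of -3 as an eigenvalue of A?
The characteristic polynomial is (x + 3)^3, so the factor x + 3 appears with exponent 3: the algebraic multiplicity is 3.

rank(A + 3I) = 1, so the eigenspace has dimension 3 - 1 = 2: the geometric multiplicity is 2.

Since 2 < 3, A is not diagonalizable.

algebraic multiplicity 3, geometric multiplicity 2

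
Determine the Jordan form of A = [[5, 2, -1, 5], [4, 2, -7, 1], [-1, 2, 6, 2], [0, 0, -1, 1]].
J = [[2, 0, 0, 0], [0, 4, 1, 0], [0, 0, 4, 1], [0, 0, 0, 4]]

The characteristic polynomial is det(xI - A) = (x - 4)^3(x - 2), so the eigenvalues are 2 (algebraic multiplicity 1), 4 (algebraic multiplicity 3).

For λ = 2: algebraic multiplicity 1 gives one 1×1 block.

For λ = 4: rank(A - 4I) = 3, rank((A - 4I)^2) = 2, rank((A - 4I)^3) = 1. The eigenspace has dimension 4 - 3 = 1, so there is 1 Jordan block; the rank sequence gives block sizes [3].

Assembling the blocks gives the Jordan form J above.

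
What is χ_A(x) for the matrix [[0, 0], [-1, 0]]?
χ_A(x) = x^2

xI - A = [[x, 0], [1, x]].

Expanding det(xI - A) along the first row:
det(xI - A) = + (x)·det([[x]]) - (0)·det([[1]]).

Evaluating gives χ_A(x) = x^2.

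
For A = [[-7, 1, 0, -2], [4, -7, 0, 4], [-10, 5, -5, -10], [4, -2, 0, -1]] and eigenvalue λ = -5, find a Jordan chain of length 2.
v_1 = [[-1, -1, -2, 0]]^T, v_2 = [[1, -2, 5, -2]]^T

We seek v_1 ∈ ker((A + 5I)^2) \ ker(A + 5I), then set v_{i+1} = (A + 5I) v_i.

One such chain is v_1 = [[-1, -1, -2, 0]]^T, v_2 = [[1, -2, 5, -2]]^T. Check: (A + 5I) v_2 = [[0, 0, 0, 0]]^T = 0.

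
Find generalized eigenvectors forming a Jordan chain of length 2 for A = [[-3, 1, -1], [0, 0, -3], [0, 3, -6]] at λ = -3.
We seek v_1 ∈ ker((A + 3I)^2) \ ker(A + 3I), then set v_{i+1} = (A + 3I) v_i.

One such chain is v_1 = [[0, 4, 3]]^T, v_2 = [[1, 3, 3]]^T. Check: (A + 3I) v_2 = [[0, 0, 0]]^T = 0.

v_1 = [[0, 4, 3]]^T, v_2 = [[1, 3, 3]]^T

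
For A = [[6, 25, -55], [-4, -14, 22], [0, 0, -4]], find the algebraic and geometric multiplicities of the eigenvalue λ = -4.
The characteristic polynomial is (x + 4)^3, so the factor x + 4 appears with exponent 3: the algebraic multiplicity is 3.

rank(A + 4I) = 1, so the eigenspace has dimension 3 - 1 = 2: the geometric multiplicity is 2.

Since 2 < 3, A is not diagonalizable.

algebraic multiplicity 3, geometric multiplicity 2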